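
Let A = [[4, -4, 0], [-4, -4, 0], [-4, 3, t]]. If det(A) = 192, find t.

Expanding along the column containing t, det(A) is linear in t: det(A) = (-32)·t + (0).
Set (-32)·t + (0) = 192  ⇒  (-32)·t = 192  ⇒  t = -6.

-6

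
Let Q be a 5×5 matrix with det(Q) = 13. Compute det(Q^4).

The determinant is 28561.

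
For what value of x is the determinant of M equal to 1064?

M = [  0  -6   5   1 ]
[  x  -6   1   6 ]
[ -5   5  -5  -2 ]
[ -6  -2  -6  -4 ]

9

Expanding along the column containing x, det(M) is linear in x: det(M) = (-32)·x + (1352).
Set (-32)·x + (1352) = 1064  ⇒  (-32)·x = -288  ⇒  x = 9.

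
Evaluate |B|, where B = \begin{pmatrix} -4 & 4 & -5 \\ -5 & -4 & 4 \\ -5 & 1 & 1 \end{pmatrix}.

The determinant is 97.

Expand along row 1:
  + (-4) · |-4 4; 1 1| = (-4)·(-4 − 4) = 32
  − 4 · |-5 4; -5 1| = −4·(-5 − (-20)) = -60
  + (-5) · |-5 -4; -5 1| = (-5)·(-5 − 20) = 125
Sum: (32) + (-60) + (125) = 97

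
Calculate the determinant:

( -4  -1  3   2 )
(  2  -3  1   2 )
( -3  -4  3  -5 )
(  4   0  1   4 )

The determinant is 314.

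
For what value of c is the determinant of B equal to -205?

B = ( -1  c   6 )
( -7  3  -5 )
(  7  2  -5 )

Expanding along the column containing c, det(B) is linear in c: det(B) = (-70)·c + (-205).
Set (-70)·c + (-205) = -205  ⇒  (-70)·c = 0  ⇒  c = 0.

c = 0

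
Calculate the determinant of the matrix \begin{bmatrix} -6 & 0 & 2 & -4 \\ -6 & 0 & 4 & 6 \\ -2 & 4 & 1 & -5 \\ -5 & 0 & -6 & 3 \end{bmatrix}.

2144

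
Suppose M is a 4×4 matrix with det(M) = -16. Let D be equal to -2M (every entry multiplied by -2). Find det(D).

For a 4×4 matrix, det(-2M) = (-2)^4·det(M) = 16·det(M).
det(D) = (16)·(-16) = -256

|D| = -256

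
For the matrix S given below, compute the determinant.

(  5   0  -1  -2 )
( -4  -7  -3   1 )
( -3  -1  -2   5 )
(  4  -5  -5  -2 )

The determinant is -200.

Expand along row 1 (it has 1 zero):
  + (5) · M_11   where M_11 = det([-7 -3 1; -1 -2 5; -5 -5 -2]) = -127
  + (-1) · M_13   where M_13 = det([-4 -7 1; -3 -1 5; 4 -5 -2]) = -187
  − (-2) · M_14   where M_14 = det([-4 -7 -3; -3 -1 -2; 4 -5 -5]) = 124
det = (+1)·(5)·(-127) + (+1)·(-1)·(-187) + (-1)·(-2)·(124) = -200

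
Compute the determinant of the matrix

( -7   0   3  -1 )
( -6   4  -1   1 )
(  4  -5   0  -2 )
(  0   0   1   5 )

Expand along row 4 (it has 2 zeros):
  − (1) · M_43   where M_43 = det([-7 0 -1; -6 4 1; 4 -5 -2]) = 7
  + (5) · M_44   where M_44 = det([-7 0 3; -6 4 -1; 4 -5 0]) = 77
det = (-1)·(1)·(7) + (+1)·(5)·(77) = 378

378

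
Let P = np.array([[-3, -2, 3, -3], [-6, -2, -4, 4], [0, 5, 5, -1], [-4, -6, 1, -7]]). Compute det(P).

608

Expand along row 3 (it has 1 zero):
  − (5) · M_32   where M_32 = det([-3 3 -3; -6 -4 4; -4 1 -7]) = -180
  + (5) · M_33   where M_33 = det([-3 -2 -3; -6 -2 4; -4 -6 -7]) = -82
  − (-1) · M_34   where M_34 = det([-3 -2 3; -6 -2 -4; -4 -6 1]) = 118
det = (-1)·(5)·(-180) + (+1)·(5)·(-82) + (-1)·(-1)·(118) = 608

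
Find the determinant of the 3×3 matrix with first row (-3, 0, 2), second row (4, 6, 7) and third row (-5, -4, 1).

-74

Expand along column 2:
  + 6 · |-3 2; -5 1| = 6·(-3 − (-10)) = 42
  − (-4) · |-3 2; 4 7| = −(-4)·(-21 − 8) = -116
Sum: (42) + (-116) = -74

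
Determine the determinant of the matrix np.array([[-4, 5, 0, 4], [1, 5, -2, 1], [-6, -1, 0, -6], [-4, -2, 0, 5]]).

Expand along column 3 (it has 3 zeros):
  − (-2) · M_23   where M_23 = det([-4 5 4; -6 -1 -6; -4 -2 5]) = 370
det = (-1)·(-2)·(370) = 740

740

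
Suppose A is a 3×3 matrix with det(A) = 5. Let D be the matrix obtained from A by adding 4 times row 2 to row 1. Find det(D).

|D| = 5

Adding a multiple of one row to another leaves the determinant unchanged.
det(D) = (1)·(5) = 5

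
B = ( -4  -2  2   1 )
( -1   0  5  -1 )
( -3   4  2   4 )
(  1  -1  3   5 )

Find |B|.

det(B) = 725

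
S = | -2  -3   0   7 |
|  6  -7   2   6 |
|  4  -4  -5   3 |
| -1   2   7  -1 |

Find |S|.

Expand along row 1 (it has 1 zero):
  + (-2) · M_11   where M_11 = det([-7 2 6; -4 -5 3; 2 7 -1]) = 8
  − (-3) · M_12   where M_12 = det([6 2 6; 4 -5 3; -1 7 -1]) = 44
  − (7) · M_14   where M_14 = det([6 -7 2; 4 -4 -5; -1 2 7]) = 61
det = (+1)·(-2)·(8) + (-1)·(-3)·(44) + (-1)·(7)·(61) = -311

det(S) = -311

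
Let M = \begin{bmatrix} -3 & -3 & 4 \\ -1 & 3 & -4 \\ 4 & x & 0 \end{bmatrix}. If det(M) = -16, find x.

1

Expanding along the row containing x, det(M) is linear in x: det(M) = (-16)·x + (0).
Set (-16)·x + (0) = -16  ⇒  (-16)·x = -16  ⇒  x = 1.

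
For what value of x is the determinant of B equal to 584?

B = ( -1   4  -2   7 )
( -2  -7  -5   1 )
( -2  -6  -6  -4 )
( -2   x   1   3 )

4

Expanding along the column containing x, det(B) is linear in x: det(B) = (8)·x + (552).
Set (8)·x + (552) = 584  ⇒  (8)·x = 32  ⇒  x = 4.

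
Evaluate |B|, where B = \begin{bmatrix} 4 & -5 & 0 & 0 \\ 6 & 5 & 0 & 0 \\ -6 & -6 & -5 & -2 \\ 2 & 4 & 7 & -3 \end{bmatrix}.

B is block lower-triangular with a 2×2 block and a 2×2 block on the diagonal, so its determinant equals the product of the determinants of the diagonal blocks.
det of the 2×2 block = 50
det of the 2×2 block = 29
det = (50)·(29) = 1450

det(B) = 1450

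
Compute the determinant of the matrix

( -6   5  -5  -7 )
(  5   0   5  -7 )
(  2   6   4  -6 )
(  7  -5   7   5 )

394

Expand along row 2 (it has 1 zero):
  − (5) · M_21   where M_21 = det([5 -5 -7; 6 4 -6; -5 7 5]) = -124
  − (5) · M_23   where M_23 = det([-6 5 -7; 2 6 -6; 7 -5 5]) = 104
  + (-7) · M_24   where M_24 = det([-6 5 -5; 2 6 4; 7 -5 7]) = -42
det = (-1)·(5)·(-124) + (-1)·(5)·(104) + (+1)·(-7)·(-42) = 394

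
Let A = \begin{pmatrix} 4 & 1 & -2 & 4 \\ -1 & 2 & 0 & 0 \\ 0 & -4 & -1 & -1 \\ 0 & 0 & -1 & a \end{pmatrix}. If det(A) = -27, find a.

2

Expanding along the row containing a, det(A) is linear in a: det(A) = (-17)·a + (7).
Set (-17)·a + (7) = -27  ⇒  (-17)·a = -34  ⇒  a = 2.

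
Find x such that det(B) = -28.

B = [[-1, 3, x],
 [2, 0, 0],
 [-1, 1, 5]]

Expanding along the row containing x, det(B) is linear in x: det(B) = (2)·x + (-30).
Set (2)·x + (-30) = -28  ⇒  (2)·x = 2  ⇒  x = 1.

1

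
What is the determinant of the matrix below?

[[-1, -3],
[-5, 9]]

The determinant is -24.

det = (-1)·9 − (-3)·(-5) = -9 − 15 = -24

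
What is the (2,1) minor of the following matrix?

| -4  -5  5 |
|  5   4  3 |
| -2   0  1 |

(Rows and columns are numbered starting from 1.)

-5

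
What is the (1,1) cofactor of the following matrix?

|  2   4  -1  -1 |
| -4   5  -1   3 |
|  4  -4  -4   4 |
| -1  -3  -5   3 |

64

Delete row 1 and column 1; the remaining 3×3 submatrix is [5 -1 3; -4 -4 4; -3 -5 3].
Its determinant is 64.
The cofactor carries sign (−1)^(1+1) = +1, so C_{1,1} = +(64) = 64.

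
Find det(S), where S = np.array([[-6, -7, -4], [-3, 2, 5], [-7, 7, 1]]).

det(S) = 450

Expand along column 1:
  + (-6) · |2 5; 7 1| = (-6)·(2 − 35) = 198
  − (-3) · |-7 -4; 7 1| = −(-3)·(-7 − (-28)) = 63
  + (-7) · |-7 -4; 2 5| = (-7)·(-35 − (-8)) = 189
Sum: (198) + (63) + (189) = 450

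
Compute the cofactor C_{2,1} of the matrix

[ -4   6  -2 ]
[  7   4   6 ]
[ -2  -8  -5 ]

46

Delete row 2 and column 1; the remaining 2×2 submatrix is [6 -2; -8 -5].
Its determinant is 6·(-5) − (-2)·(-8) = -46.
The cofactor carries sign (−1)^(2+1) = −1, so C_{2,1} = −(-46) = 46.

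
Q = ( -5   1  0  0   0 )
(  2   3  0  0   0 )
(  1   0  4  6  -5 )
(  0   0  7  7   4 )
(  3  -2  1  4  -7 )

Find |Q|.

Q is block lower-triangular with a 2×2 block and a 3×3 block on the diagonal, so its determinant equals the product of the determinants of the diagonal blocks.
det of the 2×2 block = -17
det of the 3×3 block = -47
det = (-17)·(-47) = 799

The determinant is 799.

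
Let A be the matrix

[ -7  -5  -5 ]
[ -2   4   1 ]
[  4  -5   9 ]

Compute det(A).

-367

Expand along row 1:
  + (-7) · |4 1; -5 9| = (-7)·(36 − (-5)) = -287
  − (-5) · |-2 1; 4 9| = −(-5)·(-18 − 4) = -110
  + (-5) · |-2 4; 4 -5| = (-5)·(10 − 16) = 30
Sum: (-287) + (-110) + (30) = -367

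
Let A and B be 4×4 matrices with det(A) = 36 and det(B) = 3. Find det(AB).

108

det(AB) = det(A)·det(B) = (36)·(3) = 108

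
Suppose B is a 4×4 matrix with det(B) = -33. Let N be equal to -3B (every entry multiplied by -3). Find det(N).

det(N) = -2673

For a 4×4 matrix, det(-3B) = (-3)^4·det(B) = 81·det(B).
det(N) = (81)·(-33) = -2673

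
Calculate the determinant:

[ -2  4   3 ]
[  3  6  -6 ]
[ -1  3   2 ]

-15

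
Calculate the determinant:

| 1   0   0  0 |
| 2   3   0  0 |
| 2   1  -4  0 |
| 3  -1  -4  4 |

-48

The matrix is lower triangular, so the determinant is the product of the diagonal entries:
det = (1) · (3) · (-4) · (4) = -48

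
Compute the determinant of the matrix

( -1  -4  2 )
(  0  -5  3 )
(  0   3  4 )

29

Expand along column 1:
  + (-1) · |-5 3; 3 4| = (-1)·(-20 − 9) = 29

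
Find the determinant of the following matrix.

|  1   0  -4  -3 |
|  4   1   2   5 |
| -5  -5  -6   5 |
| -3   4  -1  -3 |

Expand along row 1 (it has 1 zero):
  + (1) · M_11   where M_11 = det([1 2 5; -5 -6 5; 4 -1 -3]) = 178
  + (-4) · M_13   where M_13 = det([4 1 5; -5 -5 5; -3 4 -3]) = -225
  − (-3) · M_14   where M_14 = det([4 1 2; -5 -5 -6; -3 4 -1]) = 59
det = (+1)·(1)·(178) + (+1)·(-4)·(-225) + (-1)·(-3)·(59) = 1255

The determinant is 1255.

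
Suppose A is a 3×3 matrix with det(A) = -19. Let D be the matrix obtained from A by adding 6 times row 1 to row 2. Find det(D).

Adding a multiple of one row to another leaves the determinant unchanged.
det(D) = (1)·(-19) = -19

The determinant is -19.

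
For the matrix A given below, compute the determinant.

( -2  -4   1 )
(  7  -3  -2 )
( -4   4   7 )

206

Expand along column 1:
  + (-2) · |-3 -2; 4 7| = (-2)·(-21 − (-8)) = 26
  − 7 · |-4 1; 4 7| = −7·(-28 − 4) = 224
  + (-4) · |-4 1; -3 -2| = (-4)·(8 − (-3)) = -44
Sum: (26) + (224) + (-44) = 206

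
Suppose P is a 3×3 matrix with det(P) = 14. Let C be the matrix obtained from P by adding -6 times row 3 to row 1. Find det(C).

det(C) = 14

Adding a multiple of one row to another leaves the determinant unchanged.
det(C) = (1)·(14) = 14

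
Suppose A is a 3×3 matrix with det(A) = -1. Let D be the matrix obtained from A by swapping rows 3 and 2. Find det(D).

Swapping two rows multiplies the determinant by −1.
det(D) = (-1)·(-1) = 1

1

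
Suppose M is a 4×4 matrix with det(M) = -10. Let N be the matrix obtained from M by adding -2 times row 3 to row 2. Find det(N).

-10

Adding a multiple of one row to another leaves the determinant unchanged.
det(N) = (1)·(-10) = -10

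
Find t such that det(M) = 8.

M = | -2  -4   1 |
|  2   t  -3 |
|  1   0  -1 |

Expanding along the column containing t, det(M) is linear in t: det(M) = (1)·t + (4).
Set (1)·t + (4) = 8  ⇒  (1)·t = 4  ⇒  t = 4.

t = 4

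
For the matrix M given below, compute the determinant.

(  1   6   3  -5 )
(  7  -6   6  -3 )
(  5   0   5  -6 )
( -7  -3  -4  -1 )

det(M) = -531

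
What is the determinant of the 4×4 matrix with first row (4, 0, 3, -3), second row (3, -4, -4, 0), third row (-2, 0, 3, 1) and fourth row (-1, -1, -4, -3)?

324

Expand along column 2 (it has 2 zeros):
  + (-4) · M_22   where M_22 = det([4 3 -3; -2 3 1; -1 -4 -3]) = -74
  + (-1) · M_42   where M_42 = det([4 3 -3; 3 -4 0; -2 3 1]) = -28
det = (+1)·(-4)·(-74) + (+1)·(-1)·(-28) = 324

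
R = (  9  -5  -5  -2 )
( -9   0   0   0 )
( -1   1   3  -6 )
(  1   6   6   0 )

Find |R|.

|R| = 216

Expand along row 2 (it has 3 zeros):
  − (-9) · M_21   where M_21 = det([-5 -5 -2; 1 3 -6; 6 6 0]) = 24
det = (-1)·(-9)·(24) = 216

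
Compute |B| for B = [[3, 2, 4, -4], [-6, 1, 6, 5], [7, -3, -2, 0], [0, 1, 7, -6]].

|B| = -1119

Expand along row 3 (it has 1 zero):
  + (7) · M_31   where M_31 = det([2 4 -4; 1 6 5; 1 7 -6]) = -102
  − (-3) · M_32   where M_32 = det([3 4 -4; -6 6 5; 0 7 -6]) = -189
  + (-2) · M_33   where M_33 = det([3 2 -4; -6 1 5; 0 1 -6]) = -81
det = (+1)·(7)·(-102) + (-1)·(-3)·(-189) + (+1)·(-2)·(-81) = -1119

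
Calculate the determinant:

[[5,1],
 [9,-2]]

-19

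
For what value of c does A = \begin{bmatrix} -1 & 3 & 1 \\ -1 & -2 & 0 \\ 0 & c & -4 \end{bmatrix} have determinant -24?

4

Expanding along the column containing c, det(A) is linear in c: det(A) = (-1)·c + (-20).
Set (-1)·c + (-20) = -24  ⇒  (-1)·c = -4  ⇒  c = 4.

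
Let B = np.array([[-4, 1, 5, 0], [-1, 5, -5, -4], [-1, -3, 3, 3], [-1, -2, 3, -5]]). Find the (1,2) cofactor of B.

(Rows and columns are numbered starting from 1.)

-64

Delete row 1 and column 2; the remaining 3×3 submatrix is [-1 -5 -4; -1 3 3; -1 3 -5].
Its determinant is 64.
The cofactor carries sign (−1)^(1+2) = −1, so C_{1,2} = −(64) = -64.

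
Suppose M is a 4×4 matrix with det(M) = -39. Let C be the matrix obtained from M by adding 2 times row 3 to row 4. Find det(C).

Adding a multiple of one row to another leaves the determinant unchanged.
det(C) = (1)·(-39) = -39

The determinant is -39.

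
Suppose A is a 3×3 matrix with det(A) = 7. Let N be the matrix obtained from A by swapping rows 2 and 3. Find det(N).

Swapping two rows multiplies the determinant by −1.
det(N) = (-1)·(7) = -7

-7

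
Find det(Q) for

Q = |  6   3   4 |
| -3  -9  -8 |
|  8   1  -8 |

492

Expand along column 1:
  + 6 · |-9 -8; 1 -8| = 6·(72 − (-8)) = 480
  − (-3) · |3 4; 1 -8| = −(-3)·(-24 − 4) = -84
  + 8 · |3 4; -9 -8| = 8·(-24 − (-36)) = 96
Sum: (480) + (-84) + (96) = 492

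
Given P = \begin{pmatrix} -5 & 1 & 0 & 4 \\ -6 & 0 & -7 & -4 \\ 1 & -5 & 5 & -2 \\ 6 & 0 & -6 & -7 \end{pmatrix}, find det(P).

Expand along column 2 (it has 2 zeros):
  − (1) · M_12   where M_12 = det([-6 -7 -4; 1 5 -2; 6 -6 -7]) = 461
  − (-5) · M_32   where M_32 = det([-5 0 4; -6 -7 -4; 6 -6 -7]) = 187
det = (-1)·(1)·(461) + (-1)·(-5)·(187) = 474

474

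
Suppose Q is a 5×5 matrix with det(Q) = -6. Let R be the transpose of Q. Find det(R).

det(Qᵀ) = det(Q).
det(R) = (1)·(-6) = -6

-6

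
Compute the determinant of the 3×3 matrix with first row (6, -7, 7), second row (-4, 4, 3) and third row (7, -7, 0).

-21

Expand along column 3:
  + 7 · |-4 4; 7 -7| = 7·(28 − 28) = 0
  − 3 · |6 -7; 7 -7| = −3·(-42 − (-49)) = -21
Sum: (0) + (-21) = -21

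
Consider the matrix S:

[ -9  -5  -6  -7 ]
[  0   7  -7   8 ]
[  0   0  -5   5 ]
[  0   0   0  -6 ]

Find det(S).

The determinant is -1890.

S is upper triangular, so det(S) is the product of the diagonal entries:
det = (-9) · (7) · (-5) · (-6) = -1890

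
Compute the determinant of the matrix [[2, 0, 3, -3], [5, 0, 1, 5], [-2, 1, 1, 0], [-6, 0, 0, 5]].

173

Expand along column 2 (it has 3 zeros):
  − (1) · M_32   where M_32 = det([2 3 -3; 5 1 5; -6 0 5]) = -173
det = (-1)·(1)·(-173) = 173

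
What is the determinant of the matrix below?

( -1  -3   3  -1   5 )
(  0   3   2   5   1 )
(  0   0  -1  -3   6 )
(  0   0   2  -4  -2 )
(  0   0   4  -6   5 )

The determinant is -330.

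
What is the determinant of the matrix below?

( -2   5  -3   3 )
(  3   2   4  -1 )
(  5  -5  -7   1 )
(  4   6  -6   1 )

Expand along row 1:
  + (-2) · M_11   where M_11 = det([2 4 -1; -5 -7 1; 6 -6 1]) = -30
  − (5) · M_12   where M_12 = det([3 4 -1; 5 -7 1; 4 -6 1]) = -5
  + (-3) · M_13   where M_13 = det([3 2 -1; 5 -5 1; 4 6 1]) = -85
  − (3) · M_14   where M_14 = det([3 2 4; 5 -5 -7; 4 6 -6]) = 420
det = (+1)·(-2)·(-30) + (-1)·(5)·(-5) + (+1)·(-3)·(-85) + (-1)·(3)·(420) = -920

-920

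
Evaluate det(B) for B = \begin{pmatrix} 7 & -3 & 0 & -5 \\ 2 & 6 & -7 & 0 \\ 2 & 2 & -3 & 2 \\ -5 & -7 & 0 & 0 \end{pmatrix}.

The determinant is 1276.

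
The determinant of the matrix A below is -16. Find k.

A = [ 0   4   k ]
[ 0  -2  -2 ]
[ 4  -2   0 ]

2

Expanding along the column containing k, det(A) is linear in k: det(A) = (8)·k + (-32).
Set (8)·k + (-32) = -16  ⇒  (8)·k = 16  ⇒  k = 2.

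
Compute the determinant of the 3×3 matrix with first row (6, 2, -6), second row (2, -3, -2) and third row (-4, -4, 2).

Expand along column 1:
  + 6 · |-3 -2; -4 2| = 6·(-6 − 8) = -84
  − 2 · |2 -6; -4 2| = −2·(4 − 24) = 40
  + (-4) · |2 -6; -3 -2| = (-4)·(-4 − 18) = 88
Sum: (-84) + (40) + (88) = 44

The determinant is 44.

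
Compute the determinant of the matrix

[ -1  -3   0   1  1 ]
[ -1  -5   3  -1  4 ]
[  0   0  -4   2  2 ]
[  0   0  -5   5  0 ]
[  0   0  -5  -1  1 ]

The matrix is block upper-triangular with a 2×2 block and a 3×3 block on the diagonal, so its determinant equals the product of the determinants of the diagonal blocks.
det of the 2×2 block = 2
det of the 3×3 block = 50
det = (2)·(50) = 100

100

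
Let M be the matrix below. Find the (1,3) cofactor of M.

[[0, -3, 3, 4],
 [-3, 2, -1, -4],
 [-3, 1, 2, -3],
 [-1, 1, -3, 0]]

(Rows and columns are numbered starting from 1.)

Delete row 1 and column 3; the remaining 3×3 submatrix is [-3 2 -4; -3 1 -3; -1 1 0].
Its determinant is 5.
The cofactor carries sign (−1)^(1+3) = +1, so C_{1,3} = +(5) = 5.

The cofactor is 5.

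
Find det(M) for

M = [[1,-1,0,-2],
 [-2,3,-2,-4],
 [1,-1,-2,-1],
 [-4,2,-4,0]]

56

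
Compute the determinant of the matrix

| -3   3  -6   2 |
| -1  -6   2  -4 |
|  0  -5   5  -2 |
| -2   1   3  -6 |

The determinant is -480.

Expand along row 3 (it has 1 zero):
  − (-5) · M_32   where M_32 = det([-3 -6 2; -1 2 -4; -2 3 -6]) = -10
  + (5) · M_33   where M_33 = det([-3 3 2; -1 -6 -4; -2 1 -6]) = -140
  − (-2) · M_34   where M_34 = det([-3 3 -6; -1 -6 2; -2 1 3]) = 135
det = (-1)·(-5)·(-10) + (+1)·(5)·(-140) + (-1)·(-2)·(135) = -480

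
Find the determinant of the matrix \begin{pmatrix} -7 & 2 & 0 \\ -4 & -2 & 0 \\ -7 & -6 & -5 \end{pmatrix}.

Expand along column 3:
  + (-5) · |-7 2; -4 -2| = (-5)·(14 − (-8)) = -110

-110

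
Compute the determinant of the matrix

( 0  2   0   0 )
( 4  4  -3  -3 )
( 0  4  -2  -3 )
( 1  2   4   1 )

Expand along row 1 (it has 3 zeros):
  − (2) · M_12   where M_12 = det([4 -3 -3; 0 -2 -3; 1 4 1]) = 43
det = (-1)·(2)·(43) = -86

The determinant is -86.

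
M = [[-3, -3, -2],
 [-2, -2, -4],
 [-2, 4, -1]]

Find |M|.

The determinant is -48.

Expand along row 1:
  + (-3) · |-2 -4; 4 -1| = (-3)·(2 − (-16)) = -54
  − (-3) · |-2 -4; -2 -1| = −(-3)·(2 − 8) = -18
  + (-2) · |-2 -2; -2 4| = (-2)·(-8 − 4) = 24
Sum: (-54) + (-18) + (24) = -48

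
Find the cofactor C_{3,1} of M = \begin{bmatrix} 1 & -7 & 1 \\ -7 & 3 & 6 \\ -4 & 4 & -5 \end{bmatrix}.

Delete row 3 and column 1; the remaining 2×2 submatrix is [-7 1; 3 6].
Its determinant is (-7)·6 − 1·3 = -45.
The cofactor carries sign (−1)^(3+1) = +1, so C_{3,1} = +(-45) = -45.

The cofactor is -45.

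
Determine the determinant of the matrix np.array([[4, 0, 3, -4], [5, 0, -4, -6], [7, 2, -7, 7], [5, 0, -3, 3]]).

The determinant is 550.

Expand along column 2 (it has 3 zeros):
  − (2) · M_32   where M_32 = det([4 3 -4; 5 -4 -6; 5 -3 3]) = -275
det = (-1)·(2)·(-275) = 550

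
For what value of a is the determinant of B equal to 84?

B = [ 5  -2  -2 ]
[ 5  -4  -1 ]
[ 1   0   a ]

-9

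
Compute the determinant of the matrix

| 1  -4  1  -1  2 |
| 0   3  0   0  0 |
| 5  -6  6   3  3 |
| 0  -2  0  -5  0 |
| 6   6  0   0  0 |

Expand along row 2 (it has 4 zeros):
  + (3) · M_22   where M_22 = det([1 1 -1 2; 5 6 3 3; 0 0 -5 0; 6 0 0 0]) = 270
det = (+1)·(3)·(270) = 810

The determinant is 810.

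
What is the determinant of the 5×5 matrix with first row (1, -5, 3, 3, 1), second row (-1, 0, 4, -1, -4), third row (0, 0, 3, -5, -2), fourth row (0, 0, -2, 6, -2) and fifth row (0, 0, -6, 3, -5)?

The determinant is 710.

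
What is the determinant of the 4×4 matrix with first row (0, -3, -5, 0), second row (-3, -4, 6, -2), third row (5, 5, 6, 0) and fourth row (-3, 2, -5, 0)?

The determinant is 292.

Expand along column 4 (it has 3 zeros):
  + (-2) · M_24   where M_24 = det([0 -3 -5; 5 5 6; -3 2 -5]) = -146
det = (+1)·(-2)·(-146) = 292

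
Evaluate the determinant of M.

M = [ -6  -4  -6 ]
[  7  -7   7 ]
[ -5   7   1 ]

The determinant is 420.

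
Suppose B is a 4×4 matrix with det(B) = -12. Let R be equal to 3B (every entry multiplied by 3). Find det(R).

For a 4×4 matrix, det(3B) = 3^4·det(B) = 81·det(B).
det(R) = (81)·(-12) = -972

-972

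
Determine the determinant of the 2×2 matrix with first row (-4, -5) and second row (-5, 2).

-33

det = (-4)·2 − (-5)·(-5) = -8 − 25 = -33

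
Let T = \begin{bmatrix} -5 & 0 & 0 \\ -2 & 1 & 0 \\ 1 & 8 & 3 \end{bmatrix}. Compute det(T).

The determinant is -15.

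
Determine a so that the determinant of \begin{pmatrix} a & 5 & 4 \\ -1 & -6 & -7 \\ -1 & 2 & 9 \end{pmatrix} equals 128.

a = -2

Expanding along the column containing a, det(M) is linear in a: det(M) = (-40)·a + (48).
Set (-40)·a + (48) = 128  ⇒  (-40)·a = 80  ⇒  a = -2.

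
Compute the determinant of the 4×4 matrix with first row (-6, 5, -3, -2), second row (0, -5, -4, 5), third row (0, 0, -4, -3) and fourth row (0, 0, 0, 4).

The matrix is upper triangular, so the determinant is the product of the diagonal entries:
det = (-6) · (-5) · (-4) · (4) = -480

The determinant is -480.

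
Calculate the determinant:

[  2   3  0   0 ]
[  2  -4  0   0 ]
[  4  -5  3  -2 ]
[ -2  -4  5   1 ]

The determinant is -182.

The matrix is block lower-triangular with a 2×2 block and a 2×2 block on the diagonal, so its determinant equals the product of the determinants of the diagonal blocks.
det of the 2×2 block = -14
det of the 2×2 block = 13
det = (-14)·(13) = -182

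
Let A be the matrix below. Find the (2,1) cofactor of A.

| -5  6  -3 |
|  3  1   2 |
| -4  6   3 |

The cofactor is -36.

Delete row 2 and column 1; the remaining 2×2 submatrix is [6 -3; 6 3].
Its determinant is 6·3 − (-3)·6 = 36.
The cofactor carries sign (−1)^(2+1) = −1, so C_{2,1} = −(36) = -36.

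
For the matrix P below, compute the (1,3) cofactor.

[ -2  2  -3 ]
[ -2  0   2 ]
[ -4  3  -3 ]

The cofactor is -6.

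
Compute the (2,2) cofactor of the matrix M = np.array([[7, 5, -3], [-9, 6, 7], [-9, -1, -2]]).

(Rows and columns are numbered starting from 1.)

Delete row 2 and column 2; the remaining 2×2 submatrix is [7 -3; -9 -2].
Its determinant is 7·(-2) − (-3)·(-9) = -41.
The cofactor carries sign (−1)^(2+2) = +1, so C_{2,2} = +(-41) = -41.

-41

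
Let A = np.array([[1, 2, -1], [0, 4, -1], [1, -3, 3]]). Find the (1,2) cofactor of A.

-1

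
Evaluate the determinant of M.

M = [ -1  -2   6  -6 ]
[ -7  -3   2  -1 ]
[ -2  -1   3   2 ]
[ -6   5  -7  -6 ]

1284

Expand along row 1:
  + (-1) · M_11   where M_11 = det([-3 2 -1; -1 3 2; 5 -7 -6]) = 28
  − (-2) · M_12   where M_12 = det([-7 2 -1; -2 3 2; -6 -7 -6]) = -52
  + (6) · M_13   where M_13 = det([-7 -3 -1; -2 -1 2; -6 5 -6]) = 116
  − (-6) · M_14   where M_14 = det([-7 -3 2; -2 -1 3; -6 5 -7]) = 120
det = (+1)·(-1)·(28) + (-1)·(-2)·(-52) + (+1)·(6)·(116) + (-1)·(-6)·(120) = 1284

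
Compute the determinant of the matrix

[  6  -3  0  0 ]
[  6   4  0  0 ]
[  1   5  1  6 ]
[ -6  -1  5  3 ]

-1134

The matrix is block lower-triangular with a 2×2 block and a 2×2 block on the diagonal, so its determinant equals the product of the determinants of the diagonal blocks.
det of the 2×2 block = 42
det of the 2×2 block = -27
det = (42)·(-27) = -1134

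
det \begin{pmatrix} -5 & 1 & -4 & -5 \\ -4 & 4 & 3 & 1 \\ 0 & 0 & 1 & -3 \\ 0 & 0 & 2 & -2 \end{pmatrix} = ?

The matrix is block upper-triangular with a 2×2 block and a 2×2 block on the diagonal, so its determinant equals the product of the determinants of the diagonal blocks.
det of the 2×2 block = -16
det of the 2×2 block = 4
det = (-16)·(4) = -64

The determinant is -64.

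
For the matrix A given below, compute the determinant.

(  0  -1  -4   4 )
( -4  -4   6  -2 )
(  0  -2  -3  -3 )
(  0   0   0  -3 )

Expand along row 4 (it has 3 zeros):
  + (-3) · M_44   where M_44 = det([0 -1 -4; -4 -4 6; 0 -2 -3]) = -20
det = (+1)·(-3)·(-20) = 60

60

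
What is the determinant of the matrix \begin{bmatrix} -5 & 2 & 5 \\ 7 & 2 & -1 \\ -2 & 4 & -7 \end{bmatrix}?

Expand along row 1:
  + (-5) · |2 -1; 4 -7| = (-5)·(-14 − (-4)) = 50
  − 2 · |7 -1; -2 -7| = −2·(-49 − 2) = 102
  + 5 · |7 2; -2 4| = 5·(28 − (-4)) = 160
Sum: (50) + (102) + (160) = 312

312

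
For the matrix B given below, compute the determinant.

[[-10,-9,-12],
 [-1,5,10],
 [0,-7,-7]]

Expand along column 1:
  + (-10) · |5 10; -7 -7| = (-10)·(-35 − (-70)) = -350
  − (-1) · |-9 -12; -7 -7| = −(-1)·(63 − 84) = -21
Sum: (-350) + (-21) = -371

-371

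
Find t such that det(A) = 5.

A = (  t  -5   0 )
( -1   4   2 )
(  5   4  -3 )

Expanding along the column containing t, det(A) is linear in t: det(A) = (-20)·t + (-35).
Set (-20)·t + (-35) = 5  ⇒  (-20)·t = 40  ⇒  t = -2.

t = -2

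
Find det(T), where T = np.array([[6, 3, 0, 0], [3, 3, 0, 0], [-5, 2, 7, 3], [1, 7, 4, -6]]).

-486

T is block lower-triangular with a 2×2 block and a 2×2 block on the diagonal, so its determinant equals the product of the determinants of the diagonal blocks.
det of the 2×2 block = 9
det of the 2×2 block = -54
det = (9)·(-54) = -486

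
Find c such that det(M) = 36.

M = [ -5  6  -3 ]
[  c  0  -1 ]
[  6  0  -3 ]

Expanding along the column containing c, det(M) is linear in c: det(M) = (18)·c + (-36).
Set (18)·c + (-36) = 36  ⇒  (18)·c = 72  ⇒  c = 4.

4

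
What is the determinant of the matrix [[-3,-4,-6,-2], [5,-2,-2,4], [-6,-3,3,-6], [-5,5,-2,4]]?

1386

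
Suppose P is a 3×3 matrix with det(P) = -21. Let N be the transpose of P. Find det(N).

-21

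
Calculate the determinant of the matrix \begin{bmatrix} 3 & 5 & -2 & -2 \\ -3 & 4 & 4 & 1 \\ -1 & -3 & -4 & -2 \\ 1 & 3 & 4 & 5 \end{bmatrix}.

Expand along row 1:
  + (3) · M_11   where M_11 = det([4 4 1; -3 -4 -2; 3 4 5]) = -12
  − (5) · M_12   where M_12 = det([-3 4 1; -1 -4 -2; 1 4 5]) = 48
  + (-2) · M_13   where M_13 = det([-3 4 1; -1 -3 -2; 1 3 5]) = 39
  − (-2) · M_14   where M_14 = det([-3 4 4; -1 -3 -4; 1 3 4]) = 0
det = (+1)·(3)·(-12) + (-1)·(5)·(48) + (+1)·(-2)·(39) + (-1)·(-2)·(0) = -354

-354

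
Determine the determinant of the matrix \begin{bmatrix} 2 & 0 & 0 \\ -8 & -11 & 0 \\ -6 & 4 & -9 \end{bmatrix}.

198

The matrix is lower triangular, so the determinant is the product of the diagonal entries:
det = (2) · (-11) · (-9) = 198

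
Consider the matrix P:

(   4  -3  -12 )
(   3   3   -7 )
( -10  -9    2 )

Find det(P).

Expand along row 1:
  + 4 · |3 -7; -9 2| = 4·(6 − 63) = -228
  − (-3) · |3 -7; -10 2| = −(-3)·(6 − 70) = -192
  + (-12) · |3 3; -10 -9| = (-12)·(-27 − (-30)) = -36
Sum: (-228) + (-192) + (-36) = -456

-456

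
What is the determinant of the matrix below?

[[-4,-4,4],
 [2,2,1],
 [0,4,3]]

48

Expand along column 1:
  + (-4) · |2 1; 4 3| = (-4)·(6 − 4) = -8
  − 2 · |-4 4; 4 3| = −2·(-12 − 16) = 56
Sum: (-8) + (56) = 48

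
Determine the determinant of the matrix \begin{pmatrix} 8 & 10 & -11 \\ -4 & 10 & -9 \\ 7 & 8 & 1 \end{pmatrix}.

1188

Expand along column 1:
  + 8 · |10 -9; 8 1| = 8·(10 − (-72)) = 656
  − (-4) · |10 -11; 8 1| = −(-4)·(10 − (-88)) = 392
  + 7 · |10 -11; 10 -9| = 7·(-90 − (-110)) = 140
Sum: (656) + (392) + (140) = 1188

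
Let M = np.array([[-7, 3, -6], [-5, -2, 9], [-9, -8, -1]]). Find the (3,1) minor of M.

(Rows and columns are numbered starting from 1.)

Delete row 3 and column 1; the remaining 2×2 submatrix is [3 -6; -2 9].
Its determinant is 3·9 − (-6)·(-2) = 15.

15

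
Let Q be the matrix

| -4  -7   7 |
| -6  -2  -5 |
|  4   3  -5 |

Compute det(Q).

Expand along row 1:
  + (-4) · |-2 -5; 3 -5| = (-4)·(10 − (-15)) = -100
  − (-7) · |-6 -5; 4 -5| = −(-7)·(30 − (-20)) = 350
  + 7 · |-6 -2; 4 3| = 7·(-18 − (-8)) = -70
Sum: (-100) + (350) + (-70) = 180

180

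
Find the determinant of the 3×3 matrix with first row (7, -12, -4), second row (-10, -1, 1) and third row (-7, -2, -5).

Expand along column 1:
  + 7 · |-1 1; -2 -5| = 7·(5 − (-2)) = 49
  − (-10) · |-12 -4; -2 -5| = −(-10)·(60 − 8) = 520
  + (-7) · |-12 -4; -1 1| = (-7)·(-12 − 4) = 112
Sum: (49) + (520) + (112) = 681

The determinant is 681.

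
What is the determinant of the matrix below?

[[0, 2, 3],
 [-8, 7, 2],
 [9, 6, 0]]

The determinant is -297.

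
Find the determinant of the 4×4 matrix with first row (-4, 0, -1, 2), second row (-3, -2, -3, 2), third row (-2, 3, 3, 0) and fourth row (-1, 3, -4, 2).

-12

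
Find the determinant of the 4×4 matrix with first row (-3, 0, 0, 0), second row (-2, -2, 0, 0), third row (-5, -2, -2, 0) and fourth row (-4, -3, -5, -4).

48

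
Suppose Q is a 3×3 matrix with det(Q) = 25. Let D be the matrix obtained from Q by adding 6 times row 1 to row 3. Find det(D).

25

Adding a multiple of one row to another leaves the determinant unchanged.
det(D) = (1)·(25) = 25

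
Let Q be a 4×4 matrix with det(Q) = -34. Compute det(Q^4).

det(Q^4) = (det Q)^4 = (-34)^4 = 1336336

The determinant is 1336336.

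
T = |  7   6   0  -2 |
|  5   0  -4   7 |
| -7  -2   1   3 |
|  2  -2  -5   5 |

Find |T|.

The determinant is -550.

Expand along row 1 (it has 1 zero):
  + (7) · M_11   where M_11 = det([0 -4 7; -2 1 3; -2 -5 5]) = 68
  − (6) · M_12   where M_12 = det([5 -4 7; -7 1 3; 2 -5 5]) = 167
  − (-2) · M_14   where M_14 = det([5 0 -4; -7 -2 1; 2 -2 -5]) = -12
det = (+1)·(7)·(68) + (-1)·(6)·(167) + (-1)·(-2)·(-12) = -550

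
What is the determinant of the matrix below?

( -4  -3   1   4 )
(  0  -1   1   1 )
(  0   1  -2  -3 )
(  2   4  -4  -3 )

-14

Expand along column 1 (it has 2 zeros):
  + (-4) · M_11   where M_11 = det([-1 1 1; 1 -2 -3; 4 -4 -3]) = 1
  − (2) · M_41   where M_41 = det([-3 1 4; -1 1 1; 1 -2 -3]) = 5
det = (+1)·(-4)·(1) + (-1)·(2)·(5) = -14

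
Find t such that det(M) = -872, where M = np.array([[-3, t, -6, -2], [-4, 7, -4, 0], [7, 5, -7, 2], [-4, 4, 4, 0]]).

Expanding along the column containing t, det(M) is linear in t: det(M) = (-64)·t + (-360).
Set (-64)·t + (-360) = -872  ⇒  (-64)·t = -512  ⇒  t = 8.

8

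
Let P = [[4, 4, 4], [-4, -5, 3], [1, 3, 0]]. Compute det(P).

Expand along row 3:
  + 1 · |4 4; -5 3| = 1·(12 − (-20)) = 32
  − 3 · |4 4; -4 3| = −3·(12 − (-16)) = -84
Sum: (32) + (-84) = -52

|P| = -52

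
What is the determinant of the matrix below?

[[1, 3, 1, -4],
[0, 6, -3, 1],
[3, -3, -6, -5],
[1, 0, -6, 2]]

-126

Expand along row 2 (it has 1 zero):
  + (6) · M_22   where M_22 = det([1 1 -4; 3 -6 -5; 1 -6 2]) = -5
  − (-3) · M_23   where M_23 = det([1 3 -4; 3 -3 -5; 1 0 2]) = -51
  + (1) · M_24   where M_24 = det([1 3 1; 3 -3 -6; 1 0 -6]) = 57
det = (+1)·(6)·(-5) + (-1)·(-3)·(-51) + (+1)·(1)·(57) = -126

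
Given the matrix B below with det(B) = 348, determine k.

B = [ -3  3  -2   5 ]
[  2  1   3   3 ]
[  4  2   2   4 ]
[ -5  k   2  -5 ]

-9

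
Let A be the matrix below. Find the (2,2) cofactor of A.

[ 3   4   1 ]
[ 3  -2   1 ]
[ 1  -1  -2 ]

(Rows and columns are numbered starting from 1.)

Delete row 2 and column 2; the remaining 2×2 submatrix is [3 1; 1 -2].
Its determinant is 3·(-2) − 1·1 = -7.
The cofactor carries sign (−1)^(2+2) = +1, so C_{2,2} = +(-7) = -7.

The cofactor is -7.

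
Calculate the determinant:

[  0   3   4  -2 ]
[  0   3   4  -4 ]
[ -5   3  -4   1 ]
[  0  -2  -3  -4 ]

Expand along column 1 (it has 3 zeros):
  + (-5) · M_31   where M_31 = det([3 4 -2; 3 4 -4; -2 -3 -4]) = -2
det = (+1)·(-5)·(-2) = 10

10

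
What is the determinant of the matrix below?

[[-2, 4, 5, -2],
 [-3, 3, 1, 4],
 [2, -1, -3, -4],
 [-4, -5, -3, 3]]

The determinant is 539.

Expand along row 1:
  + (-2) · M_11   where M_11 = det([3 1 4; -1 -3 -4; -5 -3 3]) = -88
  − (4) · M_12   where M_12 = det([-3 1 4; 2 -3 -4; -4 -3 3]) = 1
  + (5) · M_13   where M_13 = det([-3 3 4; 2 -1 -4; -4 -5 3]) = 43
  − (-2) · M_14   where M_14 = det([-3 3 1; 2 -1 -3; -4 -5 -3]) = 76
det = (+1)·(-2)·(-88) + (-1)·(4)·(1) + (+1)·(5)·(43) + (-1)·(-2)·(76) = 539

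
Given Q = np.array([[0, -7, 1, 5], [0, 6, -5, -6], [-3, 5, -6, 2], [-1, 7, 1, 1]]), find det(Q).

Expand along column 1 (it has 2 zeros):
  + (-3) · M_31   where M_31 = det([-7 1 5; 6 -5 -6; 7 1 1]) = 150
  − (-1) · M_41   where M_41 = det([-7 1 5; 6 -5 -6; 5 -6 2]) = 225
det = (+1)·(-3)·(150) + (-1)·(-1)·(225) = -225

-225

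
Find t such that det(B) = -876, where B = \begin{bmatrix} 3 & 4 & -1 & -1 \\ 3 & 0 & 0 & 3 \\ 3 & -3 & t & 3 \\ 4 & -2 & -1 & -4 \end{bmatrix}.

Expanding along the column containing t, det(B) is linear in t: det(B) = (120)·t + (-36).
Set (120)·t + (-36) = -876  ⇒  (120)·t = -840  ⇒  t = -7.

-7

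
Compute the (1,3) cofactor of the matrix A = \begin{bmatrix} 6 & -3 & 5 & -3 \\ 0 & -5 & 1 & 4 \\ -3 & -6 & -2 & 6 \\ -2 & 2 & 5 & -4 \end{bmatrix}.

Delete row 1 and column 3; the remaining 3×3 submatrix is [0 -5 4; -3 -6 6; -2 2 -4].
Its determinant is 48.
The cofactor carries sign (−1)^(1+3) = +1, so C_{1,3} = +(48) = 48.

48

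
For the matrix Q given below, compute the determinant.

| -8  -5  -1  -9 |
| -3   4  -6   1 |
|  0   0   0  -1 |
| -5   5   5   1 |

Expand along row 3 (it has 3 zeros):
  − (-1) · M_34   where M_34 = det([-8 -5 -1; -3 4 -6; -5 5 5]) = -630
det = (-1)·(-1)·(-630) = -630

-630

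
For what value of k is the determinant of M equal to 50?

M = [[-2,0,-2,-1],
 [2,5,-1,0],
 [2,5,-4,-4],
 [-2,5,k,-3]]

-7

Expanding along the row containing k, det(M) is linear in k: det(M) = (-40)·k + (-230).
Set (-40)·k + (-230) = 50  ⇒  (-40)·k = 280  ⇒  k = -7.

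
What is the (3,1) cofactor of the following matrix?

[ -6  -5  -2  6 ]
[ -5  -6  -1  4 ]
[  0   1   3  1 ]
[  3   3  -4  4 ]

Delete row 3 and column 1; the remaining 3×3 submatrix is [-5 -2 6; -6 -1 4; 3 -4 4].
Its determinant is 30.
The cofactor carries sign (−1)^(3+1) = +1, so C_{3,1} = +(30) = 30.

30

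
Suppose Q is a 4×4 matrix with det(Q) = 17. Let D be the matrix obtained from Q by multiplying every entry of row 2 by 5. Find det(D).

det(D) = 85

Scaling one row by 5 multiplies the determinant by 5.
det(D) = (5)·(17) = 85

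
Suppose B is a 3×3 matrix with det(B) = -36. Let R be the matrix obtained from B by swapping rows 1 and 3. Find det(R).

Swapping two rows multiplies the determinant by −1.
det(R) = (-1)·(-36) = 36

|R| = 36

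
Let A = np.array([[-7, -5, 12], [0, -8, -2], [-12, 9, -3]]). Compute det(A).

-1566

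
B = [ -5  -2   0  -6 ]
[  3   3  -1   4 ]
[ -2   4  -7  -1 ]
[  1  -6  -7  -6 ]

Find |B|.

-257

Expand along row 1 (it has 1 zero):
  + (-5) · M_11   where M_11 = det([3 -1 4; 4 -7 -1; -6 -7 -6]) = -205
  − (-2) · M_12   where M_12 = det([3 -1 4; -2 -7 -1; 1 -7 -6]) = 202
  − (-6) · M_14   where M_14 = det([3 3 -1; -2 4 -7; 1 -6 -7]) = -281
det = (+1)·(-5)·(-205) + (-1)·(-2)·(202) + (-1)·(-6)·(-281) = -257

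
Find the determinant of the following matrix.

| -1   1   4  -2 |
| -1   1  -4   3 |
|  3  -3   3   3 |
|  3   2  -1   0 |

The determinant is 255.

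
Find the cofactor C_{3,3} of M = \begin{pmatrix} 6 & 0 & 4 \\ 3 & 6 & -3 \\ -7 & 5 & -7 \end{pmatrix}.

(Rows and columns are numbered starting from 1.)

The cofactor is 36.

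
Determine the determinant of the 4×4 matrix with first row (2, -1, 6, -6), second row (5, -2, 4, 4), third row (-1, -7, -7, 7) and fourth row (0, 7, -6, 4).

The determinant is 1506.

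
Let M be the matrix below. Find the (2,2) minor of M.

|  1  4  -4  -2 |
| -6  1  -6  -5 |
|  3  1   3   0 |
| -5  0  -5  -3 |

-45

Delete row 2 and column 2; the remaining 3×3 submatrix is [1 -4 -2; 3 3 0; -5 -5 -3].
Its determinant is -45.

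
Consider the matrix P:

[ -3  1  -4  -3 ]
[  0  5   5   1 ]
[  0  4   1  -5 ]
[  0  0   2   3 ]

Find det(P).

Expand along column 1 (it has 3 zeros):
  + (-3) · M_11   where M_11 = det([5 5 1; 4 1 -5; 0 2 3]) = 13
det = (+1)·(-3)·(13) = -39

|P| = -39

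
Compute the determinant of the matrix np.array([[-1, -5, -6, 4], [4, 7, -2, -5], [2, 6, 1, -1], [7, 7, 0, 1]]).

Expand along row 4 (it has 1 zero):
  − (7) · M_41   where M_41 = det([-5 -6 4; 7 -2 -5; 6 1 -1]) = 179
  + (7) · M_42   where M_42 = det([-1 -6 4; 4 -2 -5; 2 1 -1]) = 61
  + (1) · M_44   where M_44 = det([-1 -5 -6; 4 7 -2; 2 6 1]) = -39
det = (-1)·(7)·(179) + (+1)·(7)·(61) + (+1)·(1)·(-39) = -865

The determinant is -865.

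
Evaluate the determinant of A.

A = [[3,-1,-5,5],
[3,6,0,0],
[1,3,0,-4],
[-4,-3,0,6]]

det(A) = -390

Expand along column 3 (it has 3 zeros):
  + (-5) · M_13   where M_13 = det([3 6 0; 1 3 -4; -4 -3 6]) = 78
det = (+1)·(-5)·(78) = -390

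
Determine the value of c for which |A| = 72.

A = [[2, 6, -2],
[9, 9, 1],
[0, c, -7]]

Expanding along the row containing c, det(A) is linear in c: det(A) = (-20)·c + (252).
Set (-20)·c + (252) = 72  ⇒  (-20)·c = -180  ⇒  c = 9.

9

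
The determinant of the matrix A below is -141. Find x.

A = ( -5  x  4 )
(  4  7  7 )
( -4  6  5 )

x = 8

Expanding along the row containing x, det(A) is linear in x: det(A) = (-48)·x + (243).
Set (-48)·x + (243) = -141  ⇒  (-48)·x = -384  ⇒  x = 8.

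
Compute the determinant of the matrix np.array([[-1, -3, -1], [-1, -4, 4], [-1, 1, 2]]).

23

Expand along row 1:
  + (-1) · |-4 4; 1 2| = (-1)·(-8 − 4) = 12
  − (-3) · |-1 4; -1 2| = −(-3)·(-2 − (-4)) = 6
  + (-1) · |-1 -4; -1 1| = (-1)·(-1 − 4) = 5
Sum: (12) + (6) + (5) = 23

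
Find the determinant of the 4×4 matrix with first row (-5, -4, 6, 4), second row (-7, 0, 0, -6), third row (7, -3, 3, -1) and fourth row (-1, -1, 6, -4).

-1884

Expand along row 2 (it has 2 zeros):
  − (-7) · M_21   where M_21 = det([-4 6 4; -3 3 -1; -1 6 -4]) = -102
  + (-6) · M_24   where M_24 = det([-5 -4 6; 7 -3 3; -1 -1 6]) = 195
det = (-1)·(-7)·(-102) + (+1)·(-6)·(195) = -1884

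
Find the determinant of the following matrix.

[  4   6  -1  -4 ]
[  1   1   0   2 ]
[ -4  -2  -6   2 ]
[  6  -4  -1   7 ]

Expand along row 2 (it has 1 zero):
  − (1) · M_21   where M_21 = det([6 -1 -4; -2 -6 2; -4 -1 7]) = -158
  + (1) · M_22   where M_22 = det([4 -1 -4; -4 -6 2; 6 -1 7]) = -360
  + (2) · M_24   where M_24 = det([4 6 -1; -4 -2 -6; 6 -4 -1]) = -356
det = (-1)·(1)·(-158) + (+1)·(1)·(-360) + (+1)·(2)·(-356) = -914

-914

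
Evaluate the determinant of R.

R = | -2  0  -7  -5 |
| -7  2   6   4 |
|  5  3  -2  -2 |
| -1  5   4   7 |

1307

Expand along row 1 (it has 1 zero):
  + (-2) · M_11   where M_11 = det([2 6 4; 3 -2 -2; 5 4 7]) = -110
  + (-7) · M_13   where M_13 = det([-7 2 4; 5 3 -2; -1 5 7]) = -171
  − (-5) · M_14   where M_14 = det([-7 2 6; 5 3 -2; -1 5 4]) = -22
det = (+1)·(-2)·(-110) + (+1)·(-7)·(-171) + (-1)·(-5)·(-22) = 1307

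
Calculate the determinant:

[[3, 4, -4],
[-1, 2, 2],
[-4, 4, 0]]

-72

Expand along column 3:
  + (-4) · |-1 2; -4 4| = (-4)·(-4 − (-8)) = -16
  − 2 · |3 4; -4 4| = −2·(12 − (-16)) = -56
Sum: (-16) + (-56) = -72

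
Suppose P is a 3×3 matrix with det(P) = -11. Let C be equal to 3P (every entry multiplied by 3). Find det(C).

For a 3×3 matrix, det(3P) = 3^3·det(P) = 27·det(P).
det(C) = (27)·(-11) = -297

-297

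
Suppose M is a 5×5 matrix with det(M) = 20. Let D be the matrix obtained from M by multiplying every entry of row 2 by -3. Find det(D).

Scaling one row by -3 multiplies the determinant by -3.
det(D) = (-3)·(20) = -60

|D| = -60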